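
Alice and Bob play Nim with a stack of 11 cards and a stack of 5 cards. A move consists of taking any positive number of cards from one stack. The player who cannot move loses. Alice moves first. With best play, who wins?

Alice wins

Nim-sum: 11 ^ 5 = 14.
The nim-sum is 14 ≠ 0, so this is an N-position: the player to move can win; Alice has a winning move.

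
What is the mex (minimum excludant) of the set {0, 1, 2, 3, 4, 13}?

5

The values 0, 1, 2, 3, 4 are all present; 5 is the first non-negative integer missing from the set.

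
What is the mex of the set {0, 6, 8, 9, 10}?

1

0 is in the set but 1 is not, so the mex is 1.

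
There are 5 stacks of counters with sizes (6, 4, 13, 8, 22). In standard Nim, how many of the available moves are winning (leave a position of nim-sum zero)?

In binary:
  00110  (6)
  00100  (4)
  01101  (13)
  01000  (8)
  10110  (22)
  -----
  10001  (17)
The overall nim-sum is X = 17. A stack of size p has a winning move iff p XOR X < p (reduce it to p XOR X).
  6: 6 XOR 17 = 23 ≥ 6 — no move.
  4: 4 XOR 17 = 21 ≥ 4 — no move.
  13: 13 XOR 17 = 28 ≥ 13 — no move.
  8: 8 XOR 17 = 25 ≥ 8 — no move.
  22: 22 XOR 17 = 7 < 22 — winning move (to 7).
That gives 1 winning move.

1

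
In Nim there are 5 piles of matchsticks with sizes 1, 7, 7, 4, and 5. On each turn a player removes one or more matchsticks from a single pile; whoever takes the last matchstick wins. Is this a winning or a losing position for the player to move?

Nim-sum: 1 ^ 7 ^ 7 ^ 4 ^ 5 = 0.
The nim-sum is 0, so this is a P-position: the player to move is in a losing position under optimal play.

Losing position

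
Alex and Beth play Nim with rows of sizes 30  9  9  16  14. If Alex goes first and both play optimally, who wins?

Nim-sum: 30 ^ 9 ^ 9 ^ 16 ^ 14 = 0.
The nim-sum is 0, so this is a P-position: the player to move is in a losing position under optimal play; Alex is about to move from it and so loses — Beth wins.

Beth wins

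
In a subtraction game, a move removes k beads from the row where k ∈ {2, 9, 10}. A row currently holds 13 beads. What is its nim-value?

2

Compute g(0), g(1), … for moves {2, 9, 10}:
g(0) = mex{} = 0
g(1) = mex{} = 0
g(2) = mex{0} = 1
g(3) = mex{0} = 1
g(4) = mex{1} = 0
g(5) = mex{1} = 0
g(6) = mex{0} = 1
g(7) = mex{0} = 1
g(8) = mex{1} = 0
g(9) = mex{0,1} = 2
g(10) = mex{0} = 1
g(11) = mex{0,1,2} = 3
g(12) = mex{1} = 0
g(13) = mex{0,1,3} = 2
So g(13) = 2.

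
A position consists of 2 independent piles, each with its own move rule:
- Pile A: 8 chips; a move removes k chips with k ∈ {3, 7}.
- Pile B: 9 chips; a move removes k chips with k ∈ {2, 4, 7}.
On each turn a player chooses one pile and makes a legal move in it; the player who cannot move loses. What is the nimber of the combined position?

2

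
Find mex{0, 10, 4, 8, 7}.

1

0 is in the set but 1 is not, so the mex is 1.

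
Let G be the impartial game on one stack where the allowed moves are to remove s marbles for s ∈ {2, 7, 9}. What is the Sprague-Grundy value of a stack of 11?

3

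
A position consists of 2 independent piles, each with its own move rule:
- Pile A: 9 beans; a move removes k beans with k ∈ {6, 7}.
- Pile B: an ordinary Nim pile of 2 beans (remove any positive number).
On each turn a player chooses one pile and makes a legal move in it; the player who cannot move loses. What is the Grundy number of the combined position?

For pile A, compute g(0), g(1), … with moves {6, 7}:
k:     0  1  2  3  4  5  6  7  8  9
g(k):  0  0  0  0  0  0  1  1  1  1
So g(9) = 1.
Pile B is a plain Nim pile of size 2, so its Grundy value is 2.
By the Sprague-Grundy theorem, the Grundy value of a sum of independent games is the XOR of the component values.
Combined value = 1 ⊕ 2 = 3.

3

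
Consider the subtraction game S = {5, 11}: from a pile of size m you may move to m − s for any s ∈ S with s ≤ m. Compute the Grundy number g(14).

Grundy values for subtraction set {5, 11}:
k:     0  1  2  3  4  5  6  7  8  9 10 11 12 13 14
g(k):  0  0  0  0  0  1  1  1  1  1  0  2  2  2  2
So g(14) = 2.

2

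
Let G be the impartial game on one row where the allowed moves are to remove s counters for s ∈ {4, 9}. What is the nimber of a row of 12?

1

Grundy values for subtraction set {4, 9}:
k:     0  1  2  3  4  5  6  7  8  9 10 11 12
g(k):  0  0  0  0  1  1  1  1  0  2  2  2  1
So g(12) = 1.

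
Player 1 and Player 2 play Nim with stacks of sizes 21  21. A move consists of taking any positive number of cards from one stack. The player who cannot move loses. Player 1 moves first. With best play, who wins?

Player 2 wins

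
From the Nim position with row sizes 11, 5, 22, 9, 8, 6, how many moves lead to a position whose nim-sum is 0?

Write each in binary and XOR column by column:
  01011  (11)
  00101  (5)
  10110  (22)
  01001  (9)
  01000  (8)
  00110  (6)
  -----
  11111  (31)
The overall nim-sum is X = 31. A row of size p has a winning move iff p XOR X < p (reduce it to p XOR X).
  11: 11 XOR 31 = 20 ≥ 11 — no move.
  5: 5 XOR 31 = 26 ≥ 5 — no move.
  22: 22 XOR 31 = 9 < 22 — winning move (to 9).
  9: 9 XOR 31 = 22 ≥ 9 — no move.
  8: 8 XOR 31 = 23 ≥ 8 — no move.
  6: 6 XOR 31 = 25 ≥ 6 — no move.
That gives 1 winning move.

1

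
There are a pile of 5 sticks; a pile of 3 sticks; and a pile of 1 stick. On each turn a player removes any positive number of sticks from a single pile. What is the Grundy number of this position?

In binary:
  101  (5)
  011  (3)
  001  (1)
  ---
  111  (7)

7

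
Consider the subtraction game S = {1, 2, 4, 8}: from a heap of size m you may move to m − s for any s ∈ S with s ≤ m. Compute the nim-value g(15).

Grundy values for subtraction set {1, 2, 4, 8}:
k:     0  1  2  3  4  5  6  7  8  9 10 11 12 13 14 15
g(k):  0  1  2  0  1  2  0  1  2  0  1  2  0  1  2  0
So g(15) = 0.

0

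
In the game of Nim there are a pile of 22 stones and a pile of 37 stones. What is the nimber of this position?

In binary:
  010110  (22)
  100101  (37)
  ------
  110011  (51)

51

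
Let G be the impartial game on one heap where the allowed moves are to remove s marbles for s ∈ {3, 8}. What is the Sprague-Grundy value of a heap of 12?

Compute g(0), g(1), … for moves {3, 8}:
g(0) = mex{} = 0
g(1) = mex{} = 0
g(2) = mex{} = 0
g(3) = mex{0} = 1
g(4) = mex{0} = 1
g(5) = mex{0} = 1
g(6) = mex{1} = 0
g(7) = mex{1} = 0
g(8) = mex{0,1} = 2
g(9) = mex{0} = 1
g(10) = mex{0} = 1
g(11) = mex{1,2} = 0
g(12) = mex{1} = 0
So g(12) = 0.

0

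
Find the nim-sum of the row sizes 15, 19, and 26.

Nim-sum: 15 ^ 19 ^ 26 = 6.

6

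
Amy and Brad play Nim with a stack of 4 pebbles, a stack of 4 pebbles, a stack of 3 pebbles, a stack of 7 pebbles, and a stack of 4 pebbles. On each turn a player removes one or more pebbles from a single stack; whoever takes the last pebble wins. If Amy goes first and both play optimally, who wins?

Brad wins

Nim-sum: 4 ^ 4 ^ 3 ^ 7 ^ 4 = 0.
The nim-sum is 0, so this is a P-position: the player to move is in a losing position under optimal play; Amy is about to move from it and so loses — Brad wins.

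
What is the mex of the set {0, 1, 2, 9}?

3

The values 0, 1, 2 are all present; 3 is the first non-negative integer missing from the set.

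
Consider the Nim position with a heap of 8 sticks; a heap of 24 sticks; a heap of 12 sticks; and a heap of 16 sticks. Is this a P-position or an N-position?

Nim-sum: 8 ^ 24 ^ 12 ^ 16 = 12.
The nim-sum is 12 ≠ 0, so this is an N-position: the player to move can win.

N-position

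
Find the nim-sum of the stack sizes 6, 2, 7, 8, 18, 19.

Compute the nim-sum pairwise:
6 ^ 2 = 4
4 ^ 7 = 3
3 ^ 8 = 11
11 ^ 18 = 25
25 ^ 19 = 10

10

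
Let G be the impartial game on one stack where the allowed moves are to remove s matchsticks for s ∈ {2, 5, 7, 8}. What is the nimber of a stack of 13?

0

Grundy values for subtraction set {2, 5, 7, 8}:
g(0) = mex{} = 0
g(1) = mex{} = 0
g(2) = mex{0} = 1
g(3) = mex{0} = 1
g(4) = mex{1} = 0
g(5) = mex{0,1} = 2
g(6) = mex{0} = 1
g(7) = mex{0,1,2} = 3
g(8) = mex{0,1} = 2
g(9) = mex{0,1,3} = 2
g(10) = mex{1,2} = 0
g(11) = mex{0,1,2} = 3
g(12) = mex{0,2,3} = 1
g(13) = mex{1,2,3} = 0
So g(13) = 0.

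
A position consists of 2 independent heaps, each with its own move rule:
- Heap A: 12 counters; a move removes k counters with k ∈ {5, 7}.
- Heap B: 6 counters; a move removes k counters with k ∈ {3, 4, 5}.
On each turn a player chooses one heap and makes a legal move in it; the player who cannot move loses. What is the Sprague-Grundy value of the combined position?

2

For heap A, compute g(0), g(1), … with moves {5, 7}:
k:     0  1  2  3  4  5  6  7  8  9 10 11 12
g(k):  0  0  0  0  0  1  1  1  1  1  2  2  0
So g(12) = 0.
Grundy values for heap B (subtraction set {3, 4, 5}):
k:     0  1  2  3  4  5  6
g(k):  0  0  0  1  1  1  2
So g(6) = 2.
By the Sprague-Grundy theorem, the Grundy value of a sum of independent games is the XOR of the component values.
Combined value = 0 XOR 2 = 2.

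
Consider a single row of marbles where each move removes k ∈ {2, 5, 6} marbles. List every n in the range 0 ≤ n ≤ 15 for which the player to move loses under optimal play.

Build the Grundy sequence with g(k) = mex{g(k−s) : s ∈ {2, 5, 6}, s ≤ k}:
k:     0  1  2  3  4  5  6  7  8  9 10 11 12 13 14 15
g(k):  0  0  1  1  0  2  1  3  0  2  1  0  0  1  1  0
The P-positions (g = 0) in 0..15 are 0, 1, 4, 8, 11, 12, 15.

0, 1, 4, 8, 11, 12, 15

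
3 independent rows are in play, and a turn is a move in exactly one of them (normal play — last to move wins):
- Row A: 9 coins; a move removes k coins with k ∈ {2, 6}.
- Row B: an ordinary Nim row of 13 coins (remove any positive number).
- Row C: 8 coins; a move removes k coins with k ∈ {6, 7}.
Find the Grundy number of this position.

12

For row A, compute g(0), g(1), … with moves {2, 6}:
g(0) = mex{} = 0
g(1) = mex{} = 0
g(2) = mex{0} = 1
g(3) = mex{0} = 1
g(4) = mex{1} = 0
g(5) = mex{1} = 0
g(6) = mex{0} = 1
g(7) = mex{0} = 1
g(8) = mex{1} = 0
g(9) = mex{1} = 0
So g(9) = 0.
Row B is a plain Nim row of size 13, so its Grundy value is 13.
For row C, compute g(0), g(1), … with moves {6, 7}:
k:     0  1  2  3  4  5  6  7  8
g(k):  0  0  0  0  0  0  1  1  1
So g(8) = 1.
The value of a disjunctive sum is the nim-sum of the parts.
Combined value = 0 ⊕ 13 ⊕ 1 = 12.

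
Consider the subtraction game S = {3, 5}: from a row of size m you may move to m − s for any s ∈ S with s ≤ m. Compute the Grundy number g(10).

Compute g(0), g(1), … for moves {3, 5}:
k:     0  1  2  3  4  5  6  7  8  9 10
g(k):  0  0  0  1  1  1  2  2  0  0  0
So g(10) = 0.

0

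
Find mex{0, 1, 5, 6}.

The values 0, 1 are all present; 2 is the first non-negative integer missing from the set.

2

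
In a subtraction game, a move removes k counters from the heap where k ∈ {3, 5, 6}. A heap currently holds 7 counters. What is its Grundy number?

2

Build the Grundy sequence with g(k) = mex{g(k−s) : s ∈ {3, 5, 6}, s ≤ k}:
g(0) = mex{} = 0
g(1) = mex{} = 0
g(2) = mex{} = 0
g(3) = mex{0} = 1
g(4) = mex{0} = 1
g(5) = mex{0} = 1
g(6) = mex{0,1} = 2
g(7) = mex{0,1} = 2
So g(7) = 2.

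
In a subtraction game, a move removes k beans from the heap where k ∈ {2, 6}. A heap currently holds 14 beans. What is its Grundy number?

1

Build the Grundy sequence with g(k) = mex{g(k−s) : s ∈ {2, 6}, s ≤ k}:
g(0) = mex{} = 0
g(1) = mex{} = 0
g(2) = mex{0} = 1
g(3) = mex{0} = 1
g(4) = mex{1} = 0
g(5) = mex{1} = 0
g(6) = mex{0} = 1
g(7) = mex{0} = 1
g(8) = mex{1} = 0
g(9) = mex{1} = 0
g(10) = mex{0} = 1
g(11) = mex{0} = 1
g(12) = mex{1} = 0
g(13) = mex{1} = 0
g(14) = mex{0} = 1
So g(14) = 1.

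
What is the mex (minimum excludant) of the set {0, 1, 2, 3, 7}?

4

The values 0, 1, 2, 3 are all present; 4 is the first non-negative integer missing from the set.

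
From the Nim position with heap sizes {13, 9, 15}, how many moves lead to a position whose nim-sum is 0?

Nim-sum: 13 XOR 9 XOR 15 = 11.
The overall nim-sum is X = 11. A heap of size p has a winning move iff p XOR X < p (reduce it to p XOR X).
  13: 13 XOR 11 = 6 < 13 — winning move (to 6).
  9: 9 XOR 11 = 2 < 9 — winning move (to 2).
  15: 15 XOR 11 = 4 < 15 — winning move (to 4).
That gives 3 winning moves.

3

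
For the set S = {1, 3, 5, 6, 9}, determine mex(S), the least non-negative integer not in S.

0 is not in the set, so the mex is 0.

0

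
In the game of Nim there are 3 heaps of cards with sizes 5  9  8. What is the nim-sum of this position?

4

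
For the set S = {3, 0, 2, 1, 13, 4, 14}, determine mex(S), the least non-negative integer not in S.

The values 0, 1, 2, 3, 4 are all present; 5 is the first non-negative integer missing from the set.

5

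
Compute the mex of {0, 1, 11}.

The values 0, 1 are all present; 2 is the first non-negative integer missing from the set.

2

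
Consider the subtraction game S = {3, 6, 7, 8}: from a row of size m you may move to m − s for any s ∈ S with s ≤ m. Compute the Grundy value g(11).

Grundy values for subtraction set {3, 6, 7, 8}:
k:     0  1  2  3  4  5  6  7  8  9 10 11
g(k):  0  0  0  1  1  1  2  2  2  3  3  0
So g(11) = 0.

0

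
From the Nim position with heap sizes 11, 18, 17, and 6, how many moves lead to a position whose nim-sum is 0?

Compute the nim-sum pairwise:
11 ⊕ 18 = 25
25 ⊕ 17 = 8
8 ⊕ 6 = 14
The overall nim-sum is X = 14. A heap of size p has a winning move iff p XOR X < p (reduce it to p XOR X).
  11: 11 XOR 14 = 5 < 11 — winning move (to 5).
  18: 18 XOR 14 = 28 ≥ 18 — no move.
  17: 17 XOR 14 = 31 ≥ 17 — no move.
  6: 6 XOR 14 = 8 ≥ 6 — no move.
That gives 1 winning move.

1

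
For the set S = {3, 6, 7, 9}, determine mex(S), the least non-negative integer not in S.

0 is not in the set, so the mex is 0.

0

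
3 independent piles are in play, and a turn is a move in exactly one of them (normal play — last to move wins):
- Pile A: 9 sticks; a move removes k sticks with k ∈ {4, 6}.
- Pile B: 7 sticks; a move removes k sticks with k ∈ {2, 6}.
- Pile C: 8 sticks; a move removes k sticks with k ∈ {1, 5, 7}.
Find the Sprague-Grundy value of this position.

3

Build the Grundy sequence for pile A with g(k) = mex{g(k−s) : s ∈ {4, 6}, s ≤ k}:
k:     0  1  2  3  4  5  6  7  8  9
g(k):  0  0  0  0  1  1  1  1  2  2
So g(9) = 2.
Build the Grundy sequence for pile B with g(k) = mex{g(k−s) : s ∈ {2, 6}, s ≤ k}:
g(0) = mex{} = 0
g(1) = mex{} = 0
g(2) = mex{0} = 1
g(3) = mex{0} = 1
g(4) = mex{1} = 0
g(5) = mex{1} = 0
g(6) = mex{0} = 1
g(7) = mex{0} = 1
So g(7) = 1.
Build the Grundy sequence for pile C with g(k) = mex{g(k−s) : s ∈ {1, 5, 7}, s ≤ k}:
g(0) = mex{} = 0
g(1) = mex{0} = 1
g(2) = mex{1} = 0
g(3) = mex{0} = 1
g(4) = mex{1} = 0
g(5) = mex{0} = 1
g(6) = mex{1} = 0
g(7) = mex{0} = 1
g(8) = mex{1} = 0
So g(8) = 0.
The value of a disjunctive sum is the nim-sum of the parts.
Combined value = 2 ⊕ 1 ⊕ 0 = 3.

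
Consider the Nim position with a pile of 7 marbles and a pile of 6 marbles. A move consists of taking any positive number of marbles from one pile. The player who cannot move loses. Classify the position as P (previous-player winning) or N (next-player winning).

N-position

Write each in binary and XOR column by column:
  111  (7)
  110  (6)
  ---
  001  (1)
The nim-sum is 1 ≠ 0, so this is an N-position: the player to move can win.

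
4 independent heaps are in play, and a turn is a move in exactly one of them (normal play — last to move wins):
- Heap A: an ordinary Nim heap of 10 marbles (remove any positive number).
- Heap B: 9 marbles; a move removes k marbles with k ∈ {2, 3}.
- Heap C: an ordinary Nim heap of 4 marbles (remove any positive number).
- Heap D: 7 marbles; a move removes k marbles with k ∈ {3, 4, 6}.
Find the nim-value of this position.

14

Heap A is a plain Nim heap of size 10, so its Grundy value is 10.
Build the Grundy sequence for heap B with g(k) = mex{g(k−s) : s ∈ {2, 3}, s ≤ k}:
k:     0  1  2  3  4  5  6  7  8  9
g(k):  0  0  1  1  2  0  0  1  1  2
So g(9) = 2.
Heap C is a plain Nim heap of size 4, so its Grundy value is 4.
For heap D, compute g(0), g(1), … with moves {3, 4, 6}:
k:     0  1  2  3  4  5  6  7
g(k):  0  0  0  1  1  1  2  2
So g(7) = 2.
By the Sprague-Grundy theorem, the Grundy value of a sum of independent games is the XOR of the component values.
Combined value = 10 ⊕ 2 ⊕ 4 ⊕ 2 = 14.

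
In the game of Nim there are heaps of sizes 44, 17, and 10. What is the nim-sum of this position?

Nim-sum: 44 ⊕ 17 ⊕ 10 = 55.

55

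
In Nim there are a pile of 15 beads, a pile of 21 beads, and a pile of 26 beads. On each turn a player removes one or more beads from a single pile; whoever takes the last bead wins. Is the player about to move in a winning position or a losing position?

Compute the nim-sum pairwise:
15 XOR 21 = 26
26 XOR 26 = 0
The nim-sum is 0, so this is a P-position: the player to move is in a losing position under optimal play.

Losing position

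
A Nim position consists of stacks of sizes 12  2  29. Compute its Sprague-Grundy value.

Compute the nim-sum pairwise:
12 ⊕ 2 = 14
14 ⊕ 29 = 19

19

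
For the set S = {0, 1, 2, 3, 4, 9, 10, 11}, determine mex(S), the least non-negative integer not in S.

5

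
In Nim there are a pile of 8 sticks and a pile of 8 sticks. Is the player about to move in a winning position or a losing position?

Compute the nim-sum pairwise:
8 XOR 8 = 0
The nim-sum is 0, so this is a P-position: the player to move is in a losing position under optimal play.

Losing position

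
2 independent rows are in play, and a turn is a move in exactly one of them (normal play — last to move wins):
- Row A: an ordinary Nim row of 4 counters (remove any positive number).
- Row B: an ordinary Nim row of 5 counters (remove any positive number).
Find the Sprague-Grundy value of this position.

Row A is a plain Nim row of size 4, so its Grundy value is 4.
Row B is a plain Nim row of size 5, so its Grundy value is 5.
The value of a disjunctive sum is the nim-sum of the parts.
Combined value = 4 XOR 5 = 1.

1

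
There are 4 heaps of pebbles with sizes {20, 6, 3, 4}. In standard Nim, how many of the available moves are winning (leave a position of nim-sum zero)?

1

Nim-sum: 20 XOR 6 XOR 3 XOR 4 = 21.
The overall nim-sum is X = 21. A heap of size p has a winning move iff p XOR X < p (reduce it to p XOR X).
  20: 20 XOR 21 = 1 < 20 — winning move (to 1).
  6: 6 XOR 21 = 19 ≥ 6 — no move.
  3: 3 XOR 21 = 22 ≥ 3 — no move.
  4: 4 XOR 21 = 17 ≥ 4 — no move.
That gives 1 winning move.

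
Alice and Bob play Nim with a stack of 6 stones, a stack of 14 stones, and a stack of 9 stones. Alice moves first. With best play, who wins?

Compute the nim-sum pairwise:
6 ^ 14 = 8
8 ^ 9 = 1
The nim-sum is 1 ≠ 0, so this is an N-position: the player to move can win; Alice has a winning move.

Alice wins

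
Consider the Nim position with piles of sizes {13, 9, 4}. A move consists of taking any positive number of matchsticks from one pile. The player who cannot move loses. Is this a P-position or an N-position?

Nim-sum: 13 ⊕ 9 ⊕ 4 = 0.
The nim-sum is 0, so this is a P-position: the player to move is in a losing position under optimal play.

P-position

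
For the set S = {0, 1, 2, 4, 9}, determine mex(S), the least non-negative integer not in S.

3

The values 0, 1, 2 are all present; 3 is the first non-negative integer missing from the set.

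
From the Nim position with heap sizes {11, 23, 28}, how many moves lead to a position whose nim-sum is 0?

Compute the nim-sum pairwise:
11 ^ 23 = 28
28 ^ 28 = 0
The nim-sum is already 0, so every move leaves a nonzero nim-sum — there are no winning moves.

0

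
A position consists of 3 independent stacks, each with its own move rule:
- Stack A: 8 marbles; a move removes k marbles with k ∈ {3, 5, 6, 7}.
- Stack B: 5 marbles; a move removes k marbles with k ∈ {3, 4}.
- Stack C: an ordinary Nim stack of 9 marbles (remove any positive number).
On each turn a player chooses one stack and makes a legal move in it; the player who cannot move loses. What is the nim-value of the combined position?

10

Build the Grundy sequence for stack A with g(k) = mex{g(k−s) : s ∈ {3, 5, 6, 7}, s ≤ k}:
k:     0  1  2  3  4  5  6  7  8
g(k):  0  0  0  1  1  1  2  2  2
So g(8) = 2.
Grundy values for stack B (subtraction set {3, 4}):
k:     0  1  2  3  4  5
g(k):  0  0  0  1  1  1
So g(5) = 1.
Stack C is a plain Nim stack of size 9, so its Grundy value is 9.
By the Sprague-Grundy theorem, the Grundy value of a sum of independent games is the XOR of the component values.
Combined value = 2 ⊕ 1 ⊕ 9 = 10.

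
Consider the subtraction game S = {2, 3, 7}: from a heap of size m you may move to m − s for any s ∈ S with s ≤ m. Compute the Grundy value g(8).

1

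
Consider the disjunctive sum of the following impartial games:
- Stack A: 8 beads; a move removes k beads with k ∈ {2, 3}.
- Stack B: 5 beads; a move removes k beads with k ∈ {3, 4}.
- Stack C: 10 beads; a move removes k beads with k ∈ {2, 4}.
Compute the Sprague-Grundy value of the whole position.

2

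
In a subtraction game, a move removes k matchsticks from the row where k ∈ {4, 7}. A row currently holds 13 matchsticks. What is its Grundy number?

0

Grundy values for subtraction set {4, 7}:
k:     0  1  2  3  4  5  6  7  8  9 10 11 12 13
g(k):  0  0  0  0  1  1  1  1  2  2  2  0  0  0
So g(13) = 0.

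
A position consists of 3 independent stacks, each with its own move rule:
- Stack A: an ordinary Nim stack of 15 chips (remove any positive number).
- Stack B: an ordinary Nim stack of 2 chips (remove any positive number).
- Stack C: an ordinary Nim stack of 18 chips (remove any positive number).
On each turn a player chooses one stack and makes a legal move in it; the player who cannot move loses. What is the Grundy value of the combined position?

31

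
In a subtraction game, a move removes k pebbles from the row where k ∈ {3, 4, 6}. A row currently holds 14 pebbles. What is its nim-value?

1

Grundy values for subtraction set {3, 4, 6}:
g(0) = mex{} = 0
g(1) = mex{} = 0
g(2) = mex{} = 0
g(3) = mex{0} = 1
g(4) = mex{0} = 1
g(5) = mex{0} = 1
g(6) = mex{0,1} = 2
g(7) = mex{0,1} = 2
g(8) = mex{0,1} = 2
g(9) = mex{1,2} = 0
g(10) = mex{1,2} = 0
g(11) = mex{1,2} = 0
g(12) = mex{0,2} = 1
g(13) = mex{0,2} = 1
g(14) = mex{0,2} = 1
So g(14) = 1.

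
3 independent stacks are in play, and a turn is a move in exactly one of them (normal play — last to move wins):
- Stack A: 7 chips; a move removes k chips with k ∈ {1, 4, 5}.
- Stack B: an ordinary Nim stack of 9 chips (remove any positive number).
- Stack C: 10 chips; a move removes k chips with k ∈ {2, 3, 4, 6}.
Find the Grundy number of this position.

For stack A, compute g(0), g(1), … with moves {1, 4, 5}:
g(0) = mex{} = 0
g(1) = mex{0} = 1
g(2) = mex{1} = 0
g(3) = mex{0} = 1
g(4) = mex{0,1} = 2
g(5) = mex{0,1,2} = 3
g(6) = mex{0,1,3} = 2
g(7) = mex{0,1,2} = 3
So g(7) = 3.
Stack B is a plain Nim stack of size 9, so its Grundy value is 9.
Grundy values for stack C (subtraction set {2, 3, 4, 6}):
g(0) = mex{} = 0
g(1) = mex{} = 0
g(2) = mex{0} = 1
g(3) = mex{0} = 1
g(4) = mex{0,1} = 2
g(5) = mex{0,1} = 2
g(6) = mex{0,1,2} = 3
g(7) = mex{0,1,2} = 3
g(8) = mex{1,2,3} = 0
g(9) = mex{1,2,3} = 0
g(10) = mex{0,2,3} = 1
So g(10) = 1.
By the Sprague-Grundy theorem, the Grundy value of a sum of independent games is the XOR of the component values.
Combined value = 3 ⊕ 9 ⊕ 1 = 11.

11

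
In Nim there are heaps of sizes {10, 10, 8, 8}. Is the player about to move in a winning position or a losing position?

Losing position

Nim-sum: 10 XOR 10 XOR 8 XOR 8 = 0.
The nim-sum is 0, so this is a P-position: the player to move is in a losing position under optimal play.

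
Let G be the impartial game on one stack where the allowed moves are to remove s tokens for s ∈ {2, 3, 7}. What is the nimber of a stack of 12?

1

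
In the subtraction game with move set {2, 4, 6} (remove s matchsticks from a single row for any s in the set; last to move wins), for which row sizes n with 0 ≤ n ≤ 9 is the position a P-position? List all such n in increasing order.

Compute g(0), g(1), … for moves {2, 4, 6}:
k:     0  1  2  3  4  5  6  7  8  9
g(k):  0  0  1  1  2  2  3  3  0  0
The P-positions (g = 0) in 0..9 are 0, 1, 8, 9.

0, 1, 8, 9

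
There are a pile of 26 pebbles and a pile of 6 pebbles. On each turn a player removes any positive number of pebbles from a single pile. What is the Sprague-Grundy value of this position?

Compute the nim-sum pairwise:
26 XOR 6 = 28

28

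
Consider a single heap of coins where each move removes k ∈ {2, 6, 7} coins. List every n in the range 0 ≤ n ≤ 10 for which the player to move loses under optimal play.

0, 1, 4, 5, 9

Build the Grundy sequence with g(k) = mex{g(k−s) : s ∈ {2, 6, 7}, s ≤ k}:
k:     0  1  2  3  4  5  6  7  8  9 10
g(k):  0  0  1  1  0  0  1  1  2  0  3
The P-positions (g = 0) in 0..10 are 0, 1, 4, 5, 9.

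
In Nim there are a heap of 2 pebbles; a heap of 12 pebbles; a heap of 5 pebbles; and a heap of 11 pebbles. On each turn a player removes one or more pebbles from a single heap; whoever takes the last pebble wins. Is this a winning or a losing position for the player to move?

Losing position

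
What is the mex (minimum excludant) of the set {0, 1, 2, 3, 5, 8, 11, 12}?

4

The values 0, 1, 2, 3 are all present; 4 is the first non-negative integer missing from the set.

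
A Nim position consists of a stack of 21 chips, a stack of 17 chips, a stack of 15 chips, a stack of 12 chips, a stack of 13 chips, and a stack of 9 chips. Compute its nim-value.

3

Nim-sum: 21 ⊕ 17 ⊕ 15 ⊕ 12 ⊕ 13 ⊕ 9 = 3.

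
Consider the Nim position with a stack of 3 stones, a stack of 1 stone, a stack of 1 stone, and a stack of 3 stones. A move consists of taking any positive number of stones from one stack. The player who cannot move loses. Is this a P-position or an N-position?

Compute the nim-sum pairwise:
3 ⊕ 1 = 2
2 ⊕ 1 = 3
3 ⊕ 3 = 0
The nim-sum is 0, so this is a P-position: the player to move is in a losing position under optimal play.

P-position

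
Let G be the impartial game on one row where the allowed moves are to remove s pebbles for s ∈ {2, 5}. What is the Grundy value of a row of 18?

0

Build the Grundy sequence with g(k) = mex{g(k−s) : s ∈ {2, 5}, s ≤ k}:
k:     0  1  2  3  4  5  6  7  8  9 10 11 12 13 14 15 16 17 18
g(k):  0  0  1  1  0  2  1  0  0  1  1  0  2  1  0  0  1  1  0
So g(18) = 0.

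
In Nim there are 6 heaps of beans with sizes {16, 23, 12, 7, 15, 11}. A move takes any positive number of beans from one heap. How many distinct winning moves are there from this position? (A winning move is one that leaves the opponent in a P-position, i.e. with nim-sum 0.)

3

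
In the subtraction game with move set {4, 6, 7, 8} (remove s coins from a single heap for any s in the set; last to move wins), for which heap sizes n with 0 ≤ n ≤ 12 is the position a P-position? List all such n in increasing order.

0, 1, 2, 3, 12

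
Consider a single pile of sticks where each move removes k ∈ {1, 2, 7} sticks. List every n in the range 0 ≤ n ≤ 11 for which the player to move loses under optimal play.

0, 3, 6, 9

Compute g(0), g(1), … for moves {1, 2, 7}:
g(0) = mex{} = 0
g(1) = mex{0} = 1
g(2) = mex{0,1} = 2
g(3) = mex{1,2} = 0
g(4) = mex{0,2} = 1
g(5) = mex{0,1} = 2
g(6) = mex{1,2} = 0
g(7) = mex{0,2} = 1
g(8) = mex{0,1} = 2
g(9) = mex{1,2} = 0
g(10) = mex{0,2} = 1
g(11) = mex{0,1} = 2
The P-positions (g = 0) in 0..11 are 0, 3, 6, 9.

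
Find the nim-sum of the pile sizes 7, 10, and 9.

Compute the nim-sum pairwise:
7 ⊕ 10 = 13
13 ⊕ 9 = 4

4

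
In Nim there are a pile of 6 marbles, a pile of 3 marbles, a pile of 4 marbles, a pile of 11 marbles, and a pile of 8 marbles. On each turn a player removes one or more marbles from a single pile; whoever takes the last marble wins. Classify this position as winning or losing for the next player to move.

Winning position

Bitwise XOR of the heap sizes:
  0110  (6)
  0011  (3)
  0100  (4)
  1011  (11)
  1000  (8)
  ----
  0010  (2)
The nim-sum is 2 ≠ 0, so this is an N-position: the player to move can win.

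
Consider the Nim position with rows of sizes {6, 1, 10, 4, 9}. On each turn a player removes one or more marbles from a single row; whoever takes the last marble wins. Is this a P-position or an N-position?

P-position

In binary:
  0110  (6)
  0001  (1)
  1010  (10)
  0100  (4)
  1001  (9)
  ----
  0000  (0)
The nim-sum is 0, so this is a P-position: the player to move is in a losing position under optimal play.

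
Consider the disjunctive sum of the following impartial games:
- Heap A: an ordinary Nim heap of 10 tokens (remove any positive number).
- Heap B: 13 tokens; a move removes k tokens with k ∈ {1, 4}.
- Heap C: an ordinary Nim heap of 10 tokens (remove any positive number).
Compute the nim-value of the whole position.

1

Heap A is a plain Nim heap of size 10, so its Grundy value is 10.
Build the Grundy sequence for heap B with g(k) = mex{g(k−s) : s ∈ {1, 4}, s ≤ k}:
k:     0  1  2  3  4  5  6  7  8  9 10 11 12 13
g(k):  0  1  0  1  2  0  1  0  1  2  0  1  0  1
So g(13) = 1.
Heap C is a plain Nim heap of size 10, so its Grundy value is 10.
By the Sprague-Grundy theorem, the Grundy value of a sum of independent games is the XOR of the component values.
Combined value = 10 XOR 1 XOR 10 = 1.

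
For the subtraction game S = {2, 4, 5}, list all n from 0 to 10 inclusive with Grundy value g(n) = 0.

Compute g(0), g(1), … for moves {2, 4, 5}:
k:     0  1  2  3  4  5  6  7  8  9 10
g(k):  0  0  1  1  2  2  3  0  0  1  1
The P-positions (g = 0) in 0..10 are 0, 1, 7, 8.

0, 1, 7, 8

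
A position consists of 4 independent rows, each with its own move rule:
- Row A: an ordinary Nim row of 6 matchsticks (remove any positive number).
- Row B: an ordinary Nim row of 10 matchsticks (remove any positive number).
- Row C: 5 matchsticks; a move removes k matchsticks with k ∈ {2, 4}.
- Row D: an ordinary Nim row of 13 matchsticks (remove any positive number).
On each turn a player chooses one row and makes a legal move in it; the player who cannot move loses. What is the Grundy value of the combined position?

3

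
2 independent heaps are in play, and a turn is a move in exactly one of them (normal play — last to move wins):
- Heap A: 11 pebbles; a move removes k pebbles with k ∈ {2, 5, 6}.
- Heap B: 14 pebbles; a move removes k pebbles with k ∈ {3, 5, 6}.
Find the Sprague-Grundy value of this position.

For heap A, compute g(0), g(1), … with moves {2, 5, 6}:
k:     0  1  2  3  4  5  6  7  8  9 10 11
g(k):  0  0  1  1  0  2  1  3  0  2  1  0
So g(11) = 0.
Build the Grundy sequence for heap B with g(k) = mex{g(k−s) : s ∈ {3, 5, 6}, s ≤ k}:
g(0) = mex{} = 0
g(1) = mex{} = 0
g(2) = mex{} = 0
g(3) = mex{0} = 1
g(4) = mex{0} = 1
g(5) = mex{0} = 1
g(6) = mex{0,1} = 2
g(7) = mex{0,1} = 2
g(8) = mex{0,1} = 2
g(9) = mex{1,2} = 0
g(10) = mex{1,2} = 0
g(11) = mex{1,2} = 0
g(12) = mex{0,2} = 1
g(13) = mex{0,2} = 1
g(14) = mex{0,2} = 1
So g(14) = 1.
By the Sprague-Grundy theorem, the Grundy value of a sum of independent games is the XOR of the component values.
Combined value = 0 ⊕ 1 = 1.

1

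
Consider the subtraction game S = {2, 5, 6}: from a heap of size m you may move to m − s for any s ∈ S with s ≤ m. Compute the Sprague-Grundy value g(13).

1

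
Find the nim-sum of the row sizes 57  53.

12

Compute the nim-sum pairwise:
57 XOR 53 = 12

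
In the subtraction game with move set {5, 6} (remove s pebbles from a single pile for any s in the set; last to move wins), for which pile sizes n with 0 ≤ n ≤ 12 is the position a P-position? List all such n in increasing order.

0, 1, 2, 3, 4, 11, 12

Grundy values for subtraction set {5, 6}:
k:     0  1  2  3  4  5  6  7  8  9 10 11 12
g(k):  0  0  0  0  0  1  1  1  1  1  2  0  0
The P-positions (g = 0) in 0..12 are 0, 1, 2, 3, 4, 11, 12.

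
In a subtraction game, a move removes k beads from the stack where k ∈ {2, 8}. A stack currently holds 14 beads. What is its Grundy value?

Grundy values for subtraction set {2, 8}:
g(0) = mex{} = 0
g(1) = mex{} = 0
g(2) = mex{0} = 1
g(3) = mex{0} = 1
g(4) = mex{1} = 0
g(5) = mex{1} = 0
g(6) = mex{0} = 1
g(7) = mex{0} = 1
g(8) = mex{0,1} = 2
g(9) = mex{0,1} = 2
g(10) = mex{1,2} = 0
g(11) = mex{1,2} = 0
g(12) = mex{0} = 1
g(13) = mex{0} = 1
g(14) = mex{1} = 0
So g(14) = 0.

0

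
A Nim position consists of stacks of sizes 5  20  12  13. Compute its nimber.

16

Nim-sum: 5 XOR 20 XOR 12 XOR 13 = 16.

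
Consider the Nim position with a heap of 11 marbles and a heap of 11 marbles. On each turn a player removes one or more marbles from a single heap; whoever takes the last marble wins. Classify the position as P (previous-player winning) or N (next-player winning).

P-position

Bitwise XOR of the heap sizes:
  1011  (11)
  1011  (11)
  ----
  0000  (0)
The nim-sum is 0, so this is a P-position: the player to move is in a losing position under optimal play.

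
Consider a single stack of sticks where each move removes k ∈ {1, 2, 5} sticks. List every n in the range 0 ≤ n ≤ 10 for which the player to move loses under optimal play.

Compute g(0), g(1), … for moves {1, 2, 5}:
k:     0  1  2  3  4  5  6  7  8  9 10
g(k):  0  1  2  0  1  2  0  1  2  0  1
The P-positions (g = 0) in 0..10 are 0, 3, 6, 9.

0, 3, 6, 9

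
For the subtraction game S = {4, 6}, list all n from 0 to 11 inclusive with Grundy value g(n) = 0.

0, 1, 2, 3, 10, 11

Grundy values for subtraction set {4, 6}:
k:     0  1  2  3  4  5  6  7  8  9 10 11
g(k):  0  0  0  0  1  1  1  1  2  2  0  0
The P-positions (g = 0) in 0..11 are 0, 1, 2, 3, 10, 11.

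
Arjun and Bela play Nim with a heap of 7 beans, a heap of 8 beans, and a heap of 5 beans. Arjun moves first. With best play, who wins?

Compute the nim-sum pairwise:
7 XOR 8 = 15
15 XOR 5 = 10
The nim-sum is 10 ≠ 0, so this is an N-position: the player to move can win; Arjun has a winning move.

Arjun wins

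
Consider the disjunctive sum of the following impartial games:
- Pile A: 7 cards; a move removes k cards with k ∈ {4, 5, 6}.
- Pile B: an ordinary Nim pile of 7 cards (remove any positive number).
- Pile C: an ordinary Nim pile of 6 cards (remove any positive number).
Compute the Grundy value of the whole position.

0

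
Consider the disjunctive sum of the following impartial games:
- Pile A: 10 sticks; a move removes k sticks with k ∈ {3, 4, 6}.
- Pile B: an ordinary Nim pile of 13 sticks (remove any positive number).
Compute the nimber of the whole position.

For pile A, compute g(0), g(1), … with moves {3, 4, 6}:
g(0) = mex{} = 0
g(1) = mex{} = 0
g(2) = mex{} = 0
g(3) = mex{0} = 1
g(4) = mex{0} = 1
g(5) = mex{0} = 1
g(6) = mex{0,1} = 2
g(7) = mex{0,1} = 2
g(8) = mex{0,1} = 2
g(9) = mex{1,2} = 0
g(10) = mex{1,2} = 0
So g(10) = 0.
Pile B is a plain Nim pile of size 13, so its Grundy value is 13.
By the Sprague-Grundy theorem, the Grundy value of a sum of independent games is the XOR of the component values.
Combined value = 0 XOR 13 = 13.

13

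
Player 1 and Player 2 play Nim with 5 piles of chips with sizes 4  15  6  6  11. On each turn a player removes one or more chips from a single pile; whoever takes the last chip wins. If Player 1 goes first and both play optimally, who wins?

Player 2 wins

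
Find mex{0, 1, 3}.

The values 0, 1 are all present; 2 is the first non-negative integer missing from the set.

2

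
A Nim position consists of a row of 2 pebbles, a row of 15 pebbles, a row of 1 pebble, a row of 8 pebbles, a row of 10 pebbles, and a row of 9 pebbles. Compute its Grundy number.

7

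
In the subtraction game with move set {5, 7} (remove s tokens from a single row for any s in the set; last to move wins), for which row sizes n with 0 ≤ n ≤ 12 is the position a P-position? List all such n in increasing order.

Compute g(0), g(1), … for moves {5, 7}:
k:     0  1  2  3  4  5  6  7  8  9 10 11 12
g(k):  0  0  0  0  0  1  1  1  1  1  2  2  0
The P-positions (g = 0) in 0..12 are 0, 1, 2, 3, 4, 12.

0, 1, 2, 3, 4, 12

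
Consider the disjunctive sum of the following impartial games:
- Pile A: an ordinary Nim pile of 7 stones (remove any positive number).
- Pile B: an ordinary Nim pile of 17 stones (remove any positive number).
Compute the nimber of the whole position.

Pile A is a plain Nim pile of size 7, so its Grundy value is 7.
Pile B is a plain Nim pile of size 17, so its Grundy value is 17.
By the Sprague-Grundy theorem, the Grundy value of a sum of independent games is the XOR of the component values.
Combined value = 7 ⊕ 17 = 22.

22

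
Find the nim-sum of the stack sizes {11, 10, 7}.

Nim-sum: 11 XOR 10 XOR 7 = 6.

6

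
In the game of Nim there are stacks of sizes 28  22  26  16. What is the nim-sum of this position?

0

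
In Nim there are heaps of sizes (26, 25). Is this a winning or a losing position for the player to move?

Compute the nim-sum pairwise:
26 XOR 25 = 3
The nim-sum is 3 ≠ 0, so this is an N-position: the player to move can win.

Winning position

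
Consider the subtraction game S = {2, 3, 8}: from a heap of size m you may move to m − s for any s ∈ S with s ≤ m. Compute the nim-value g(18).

Grundy values for subtraction set {2, 3, 8}:
k:     0  1  2  3  4  5  6  7  8  9 10 11 12 13 14 15 16 17 18
g(k):  0  0  1  1  2  0  0  1  1  2  0  0  1  1  2  0  0  1  1
So g(18) = 1.

1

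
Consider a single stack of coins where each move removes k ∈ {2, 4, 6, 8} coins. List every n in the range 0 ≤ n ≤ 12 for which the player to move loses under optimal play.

0, 1, 10, 11

Build the Grundy sequence with g(k) = mex{g(k−s) : s ∈ {2, 4, 6, 8}, s ≤ k}:
k:     0  1  2  3  4  5  6  7  8  9 10 11 12
g(k):  0  0  1  1  2  2  3  3  4  4  0  0  1
The P-positions (g = 0) in 0..12 are 0, 1, 10, 11.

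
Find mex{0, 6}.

0 is in the set but 1 is not, so the mex is 1.

1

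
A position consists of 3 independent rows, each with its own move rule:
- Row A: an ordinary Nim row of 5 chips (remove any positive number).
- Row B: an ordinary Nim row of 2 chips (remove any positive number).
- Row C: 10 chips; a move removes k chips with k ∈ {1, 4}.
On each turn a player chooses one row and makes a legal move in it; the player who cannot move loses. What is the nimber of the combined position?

7

Row A is a plain Nim row of size 5, so its Grundy value is 5.
Row B is a plain Nim row of size 2, so its Grundy value is 2.
For row C, compute g(0), g(1), … with moves {1, 4}:
g(0) = mex{} = 0
g(1) = mex{0} = 1
g(2) = mex{1} = 0
g(3) = mex{0} = 1
g(4) = mex{0,1} = 2
g(5) = mex{1,2} = 0
g(6) = mex{0} = 1
g(7) = mex{1} = 0
g(8) = mex{0,2} = 1
g(9) = mex{0,1} = 2
g(10) = mex{1,2} = 0
So g(10) = 0.
The value of a disjunctive sum is the nim-sum of the parts.
Combined value = 5 XOR 2 XOR 0 = 7.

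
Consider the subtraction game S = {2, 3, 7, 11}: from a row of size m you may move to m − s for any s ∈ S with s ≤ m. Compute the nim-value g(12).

Grundy values for subtraction set {2, 3, 7, 11}:
g(0) = mex{} = 0
g(1) = mex{} = 0
g(2) = mex{0} = 1
g(3) = mex{0} = 1
g(4) = mex{0,1} = 2
g(5) = mex{1} = 0
g(6) = mex{1,2} = 0
g(7) = mex{0,2} = 1
g(8) = mex{0} = 1
g(9) = mex{0,1} = 2
g(10) = mex{1} = 0
g(11) = mex{0,1,2} = 3
g(12) = mex{0,2} = 1
So g(12) = 1.

1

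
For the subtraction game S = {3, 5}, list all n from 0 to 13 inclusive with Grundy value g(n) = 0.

Build the Grundy sequence with g(k) = mex{g(k−s) : s ∈ {3, 5}, s ≤ k}:
k:     0  1  2  3  4  5  6  7  8  9 10 11 12 13
g(k):  0  0  0  1  1  1  2  2  0  0  0  1  1  1
The P-positions (g = 0) in 0..13 are 0, 1, 2, 8, 9, 10.

0, 1, 2, 8, 9, 10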